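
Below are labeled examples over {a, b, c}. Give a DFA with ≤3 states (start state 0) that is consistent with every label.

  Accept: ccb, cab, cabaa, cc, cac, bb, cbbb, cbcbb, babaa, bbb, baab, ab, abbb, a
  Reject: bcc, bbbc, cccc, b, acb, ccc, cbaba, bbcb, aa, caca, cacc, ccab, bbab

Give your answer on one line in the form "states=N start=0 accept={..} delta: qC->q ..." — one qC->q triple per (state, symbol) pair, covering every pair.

states=3 start=0 accept={1} delta: 0a->1 0b->2 0c->2 1a->0 1b->1 1c->0 2a->2 2b->1 2c->1

Grow the machine one transition at a time. Run the examples from 0; the earliest place one falls off (shortest prefix, ties alphabetical) gets sent to the lowest-numbered state that keeps every Accept/Reject pair distinguishable — a pair clashes when both reach the same state with identical unread suffix — and to a fresh state only if none does.
a: 0a undefined. 0a->0: no, ab/b meet in 0 with "b" left. Open state 1: 0a->1.
b: 0b undefined. 0b->0: no, cc/bcc meet in 0 with "cc" left. 0b->1: no, a/b meet in 1. Open state 2: 0b->2.
c: 0c undefined. 0c->0: no, ccb/b meet in 2. 0c->1: no, ccb/acb meet in 1 with "cb" left. 0c->2: ok.
aa: 1a undefined. 1a->0: ok.
ab: 1b undefined. 1b->0: no, ab/aa meet in 0. 1b->1: ok.
ac: 1c undefined. 1c->0: ok.
ba: 2a undefined. 2a->0: no, cab/b meet in 2. 2a->1: no, cab/caca meet in 1. 2a->2: ok.
bb: 2b undefined. 2b->0: no, cab/cbaba meet in 0. 2b->1: ok.
bc: 2c undefined. 2c->0: no, ccb/bcc meet in 2. 2c->1: ok.
All examples now run through 3 states with every (state, symbol) defined. Accept strings end in {1}, Reject strings end in {0,2}; accept={1}.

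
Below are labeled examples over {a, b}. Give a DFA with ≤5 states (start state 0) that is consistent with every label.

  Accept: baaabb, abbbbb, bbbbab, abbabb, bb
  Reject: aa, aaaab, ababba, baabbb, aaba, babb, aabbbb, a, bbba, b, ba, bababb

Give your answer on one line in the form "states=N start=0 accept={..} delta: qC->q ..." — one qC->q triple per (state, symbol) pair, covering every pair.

states=5 start=0 accept={3,4} delta: 0a->0 0b->1 1a->2 1b->3 2a->0 2b->4 3a->0 3b->0 4a->1 4b->0

Grow the machine one transition at a time. Run the examples from 0; the earliest place one falls off (shortest prefix, ties alphabetical) gets sent to the lowest-numbered state that keeps every Accept/Reject pair distinguishable — a pair clashes when both reach the same state with identical unread suffix — and to a fresh state only if none does.
a: 0a undefined. 0a->0: ok.
b: 0b undefined. 0b->0: no, baaabb/aa meet in 0. Open state 1: 0b->1.
ba: 1a undefined. 1a->0: no, baaabb/babb meet in 1 with "b" left. 1a->1: no, baaabb/babb meet in 1 with "bb" left. Open state 2: 1a->2.
bb: 1b undefined. 1b->0: no, abbbbb/aaaab meet in 1. 1b->1: no, abbbbb/aaaab meet in 1. 1b->2: no, bb/aaba meet in 2. Open state 3: 1b->3.
baa: 2a undefined. 2a->0: ok.
bab: 2b undefined. 2b->0: no, baaabb/bababb meet in 3. 2b->1: no, baaabb/babb meet in 3. 2b->2: no, baaabb/bababb meet in 3. 2b->3: no, abbabb/bababb meet in 3 with "abb" left. Open state 4: 2b->4.
bbb: 3b undefined. 3b->0: ok.
abba: 3a undefined. 3a->0: ok.
baba: 4a undefined. 4a->0: no, baaabb/bababb meet in 3. 4a->1: ok.
babb: 4b undefined. 4b->0: ok.
All examples now run through 5 states with every (state, symbol) defined. Accept strings end in {3,4}, Reject strings end in {0,1,2}; accept={3,4}.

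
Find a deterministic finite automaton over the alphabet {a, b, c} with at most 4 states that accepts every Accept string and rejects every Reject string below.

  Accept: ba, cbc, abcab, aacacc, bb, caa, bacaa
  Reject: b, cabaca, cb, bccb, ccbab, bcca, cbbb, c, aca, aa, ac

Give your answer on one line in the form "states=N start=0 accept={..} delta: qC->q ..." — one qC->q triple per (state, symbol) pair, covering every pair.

Fold the examples into a partial DFA from state 0: repeatedly fix the first undefined (state, symbol) met by the shortest-then-alphabetical prefix, trying targets in increasing order and rejecting any under which an Accept and a Reject string meet in one state with the same remainder; add a state when all current targets are rejected. Accepting states are where Accept strings end.
a: 0a undefined. 0a->0: ok.
b: 0b undefined. 0b->0: no, ba/b meet in 0. Open state 1: 0b->1.
c: 0c undefined. 0c->0: no, aacacc/c meet in 0. 0c->1: no, ba/aca meet in 1 with "a" left. Open state 2: 0c->2.
ba: 1a undefined. 1a->0: no, ba/aa meet in 0. 1a->1: no, ba/b meet in 1. 1a->2: no, ba/c meet in 2. Open state 3: 1a->3.
bb: 1b undefined. 1b->0: no, bb/aa meet in 0. 1b->1: no, bb/b meet in 1. 1b->2: no, bb/c meet in 2. 1b->3: ok.
bc: 1c undefined. 1c->0: no, abcab/b meet in 1. 1c->1: no, ba/bccb meet in 3. 1c->2: ok.
ca: 2a undefined. 2a->0: no, abcab/b meet in 1. 2a->1: ok.
cb: 2b undefined. 2b->0: no, ba/cbbb meet in 3. 2b->1: no, cbc/c meet in 2. 2b->2: ok.
cc: 2c undefined. 2c->0: no, cbc/bcca meet in 0. 2c->1: no, ba/bccb meet in 3. 2c->2: no, ba/ccbab meet in 3. 2c->3: ok.
bac: 3c undefined. 3c->0: no, bacaa/aa meet in 0. 3c->1: no, bacaa/bcca meet in 3 with "a" left. 3c->2: ok.
ccb: 3b undefined. 3b->0: ok.
bcca: 3a undefined. 3a->0: ok.
All examples now run through 4 states with every (state, symbol) defined. Accept strings end in {3}, Reject strings end in {0,1,2}; accept={3}.

states=4 start=0 accept={3} delta: 0a->0 0b->1 0c->2 1a->3 1b->3 1c->2 2a->1 2b->2 2c->3 3a->0 3b->0 3c->2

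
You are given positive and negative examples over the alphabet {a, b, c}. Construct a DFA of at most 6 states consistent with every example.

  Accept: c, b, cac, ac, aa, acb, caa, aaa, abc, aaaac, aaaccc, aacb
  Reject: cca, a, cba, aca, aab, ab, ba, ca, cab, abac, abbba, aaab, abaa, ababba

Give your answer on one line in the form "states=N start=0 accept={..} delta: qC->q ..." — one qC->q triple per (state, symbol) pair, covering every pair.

Fold the examples into a partial DFA from state 0: repeatedly fix the first undefined (state, symbol) met by the shortest-then-alphabetical prefix, trying targets in increasing order and rejecting any under which an Accept and a Reject string meet in one state with the same remainder; add a state when all current targets are rejected. Accepting states are where Accept strings end.
a: 0a undefined. 0a->0: no, b/aab meet in 0 with "b" left. Open state 1: 0a->1.
b: 0b undefined. 0b->0: ok.
c: 0c undefined. 0c->0: ok.
aa: 1a undefined. 1a->0: no, c/aab meet in 0. 1a->1: no, aa/cca meet in 1. Open state 2: 1a->2.
ab: 1b undefined. 1b->0: no, c/ab meet in 0. 1b->1: no, aa/abbba meet in 2. 1b->2: no, aa/ab meet in 2. Open state 3: 1b->3.
ac: 1c undefined. 1c->0: ok.
aaa: 2a undefined. 2a->0: no, c/aaab meet in 0. 2a->1: no, aaa/cca meet in 1. 2a->2: ok.
aab: 2b undefined. 2b->0: no, c/aab meet in 0. 2b->1: ok.
aac: 2c undefined. 2c->0: ok.
aba: 3a undefined. 3a->0: no, c/abac meet in 0. 3a->1: no, c/abac meet in 0. 3a->2: no, c/abac meet in 0. 3a->3: no, abc/abac meet in 3 with "c" left. Open state 4: 3a->4.
abb: 3b undefined. 3b->0: ok.
abc: 3c undefined. 3c->0: ok.
abaa: 4a undefined. 4a->0: no, c/abaa meet in 0. 4a->1: ok.
abab: 4b undefined. 4b->0: ok.
abac: 4c undefined. 4c->0: no, c/abac meet in 0. 4c->1: ok.
All examples now run through 5 states with every (state, symbol) defined. Accept strings end in {0,2}, Reject strings end in {1,3}; accept={0,2}.

states=5 start=0 accept={0,2} delta: 0a->1 0b->0 0c->0 1a->2 1b->3 1c->0 2a->2 2b->1 2c->0 3a->4 3b->0 3c->0 4a->1 4b->0 4c->1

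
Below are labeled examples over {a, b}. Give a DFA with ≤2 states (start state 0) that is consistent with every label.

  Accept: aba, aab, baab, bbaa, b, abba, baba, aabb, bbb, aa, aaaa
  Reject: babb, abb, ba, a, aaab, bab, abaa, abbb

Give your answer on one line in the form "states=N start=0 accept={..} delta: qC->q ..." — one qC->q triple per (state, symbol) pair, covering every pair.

states=2 start=0 accept={0} delta: 0a->1 0b->0 1a->0 1b->1

State merging on the prefix tree: take the shortest (then alphabetical) example prefix whose next move is undefined and point that move at state 0, else 1, else 2, ...; a target is out if some Accept/Reject pair would then sit in one state with the same input left (inseparable). If every existing state is out, open a new one.
a: 0a undefined. 0a->0: no, aba/ba meet in 0 with "ba" left. Open state 1: 0a->1.
b: 0b undefined. 0b->0: ok.
aa: 1a undefined. 1a->0: ok.
ab: 1b undefined. 1b->0: no, aba/ba meet in 1. 1b->1: ok.
All examples now run through 2 states with every (state, symbol) defined. Accept strings end in {0}, Reject strings end in {1}; accept={0}.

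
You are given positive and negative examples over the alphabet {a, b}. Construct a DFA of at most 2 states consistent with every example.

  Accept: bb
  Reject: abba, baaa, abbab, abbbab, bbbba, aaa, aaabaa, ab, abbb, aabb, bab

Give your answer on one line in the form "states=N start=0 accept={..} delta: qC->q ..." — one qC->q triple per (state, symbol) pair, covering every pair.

State merging on the prefix tree: take the shortest (then alphabetical) example prefix whose next move is undefined and point that move at state 0, else 1, else 2, ...; a target is out if some Accept/Reject pair would then sit in one state with the same input left (inseparable). If every existing state is out, open a new one.
a: 0a undefined. 0a->0: no, bb/aabb meet in 0 with "bb" left. Open state 1: 0a->1.
b: 0b undefined. 0b->0: ok.
aa: 1a undefined. 1a->0: no, bb/aabb meet in 0. 1a->1: ok.
ab: 1b undefined. 1b->0: no, bb/abbab meet in 0. 1b->1: ok.
All examples now run through 2 states with every (state, symbol) defined. Accept strings end in {0}, Reject strings end in {1}; accept={0}.

states=2 start=0 accept={0} delta: 0a->1 0b->0 1a->1 1b->1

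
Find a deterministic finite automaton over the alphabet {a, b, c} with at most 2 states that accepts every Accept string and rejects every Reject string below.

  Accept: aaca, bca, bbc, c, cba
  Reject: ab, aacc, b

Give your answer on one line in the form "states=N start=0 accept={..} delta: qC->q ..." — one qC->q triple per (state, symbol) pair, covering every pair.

states=2 start=0 accept={1} delta: 0a->0 0b->0 0c->1 1a->1 1b->1 1c->0

State merging on the prefix tree: take the shortest (then alphabetical) example prefix whose next move is undefined and point that move at state 0, else 1, else 2, ...; a target is out if some Accept/Reject pair would then sit in one state with the same input left (inseparable). If every existing state is out, open a new one.
a: 0a undefined. 0a->0: ok.
b: 0b undefined. 0b->0: ok.
c: 0c undefined. 0c->0: no, aaca/ab meet in 0. Open state 1: 0c->1.
cb: 1b undefined. 1b->0: no, cba/ab meet in 0. 1b->1: ok.
bca: 1a undefined. 1a->0: no, aaca/ab meet in 0. 1a->1: ok.
aacc: 1c undefined. 1c->0: ok.
All examples now run through 2 states with every (state, symbol) defined. Accept strings end in {1}, Reject strings end in {0}; accept={1}.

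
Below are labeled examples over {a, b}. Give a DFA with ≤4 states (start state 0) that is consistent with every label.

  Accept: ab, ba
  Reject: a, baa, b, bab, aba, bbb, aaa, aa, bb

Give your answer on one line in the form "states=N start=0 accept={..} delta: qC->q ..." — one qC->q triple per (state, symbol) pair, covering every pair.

State merging on the prefix tree: take the shortest (then alphabetical) example prefix whose next move is undefined and point that move at state 0, else 1, else 2, ...; a target is out if some Accept/Reject pair would then sit in one state with the same input left (inseparable). If every existing state is out, open a new one.
a: 0a undefined. 0a->0: no, ab/b meet in 0 with "b" left. Open state 1: 0a->1.
b: 0b undefined. 0b->0: no, ab/bab meet in 1 with "b" left. 0b->1: no, ab/bb meet in 1 with "b" left. Open state 2: 0b->2.
aa: 1a undefined. 1a->0: ok.
ab: 1b undefined. 1b->0: no, ab/aa meet in 0. 1b->1: no, ab/a meet in 1. 1b->2: no, ab/b meet in 2. Open state 3: 1b->3.
ba: 2a undefined. 2a->0: no, ba/aa meet in 0. 2a->1: no, ab/bab meet in 3. 2a->2: no, ba/baa meet in 2. 2a->3: ok.
bb: 2b undefined. 2b->0: ok.
aba: 3a undefined. 3a->0: ok.
bab: 3b undefined. 3b->0: ok.
All examples now run through 4 states with every (state, symbol) defined. Accept strings end in {3}, Reject strings end in {0,1,2}; accept={3}.

states=4 start=0 accept={3} delta: 0a->1 0b->2 1a->0 1b->3 2a->3 2b->0 3a->0 3b->0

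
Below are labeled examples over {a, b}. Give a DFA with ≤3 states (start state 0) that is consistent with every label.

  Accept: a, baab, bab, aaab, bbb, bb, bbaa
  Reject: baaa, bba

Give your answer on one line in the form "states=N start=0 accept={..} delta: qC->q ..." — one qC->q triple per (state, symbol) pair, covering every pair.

Fold the examples into a partial DFA from state 0: repeatedly fix the first undefined (state, symbol) met by the shortest-then-alphabetical prefix, trying targets in increasing order and rejecting any under which an Accept and a Reject string meet in one state with the same remainder; add a state when all current targets are rejected. Accepting states are where Accept strings end.
a: 0a undefined. 0a->0: ok.
b: 0b undefined. 0b->0: no, a/baaa meet in 0. Open state 1: 0b->1.
ba: 1a undefined. 1a->0: no, a/baaa meet in 0. 1a->1: no, aaab/baaa meet in 1. Open state 2: 1a->2.
bb: 1b undefined. 1b->0: no, a/bba meet in 0. 1b->1: ok.
baa: 2a undefined. 2a->0: no, a/baaa meet in 0. 2a->1: ok.
bab: 2b undefined. 2b->0: ok.
All examples now run through 3 states with every (state, symbol) defined. Accept strings end in {0,1}, Reject strings end in {2}; accept={0,1}.

states=3 start=0 accept={0,1} delta: 0a->0 0b->1 1a->2 1b->1 2a->1 2b->0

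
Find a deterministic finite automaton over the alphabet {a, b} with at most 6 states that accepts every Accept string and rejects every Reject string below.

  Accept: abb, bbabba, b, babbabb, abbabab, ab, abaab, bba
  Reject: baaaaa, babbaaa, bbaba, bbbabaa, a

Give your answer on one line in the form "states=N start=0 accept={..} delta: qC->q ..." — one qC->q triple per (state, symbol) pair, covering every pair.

State merging on the prefix tree: take the shortest (then alphabetical) example prefix whose next move is undefined and point that move at state 0, else 1, else 2, ...; a target is out if some Accept/Reject pair would then sit in one state with the same input left (inseparable). If every existing state is out, open a new one.
a: 0a undefined. 0a->0: ok.
b: 0b undefined. 0b->0: no, abb/baaaaa meet in 0. Open state 1: 0b->1.
ba: 1a undefined. 1a->0: ok.
bb: 1b undefined. 1b->0: no, abb/baaaaa meet in 0. 1b->1: no, bbabba/baaaaa meet in 0. Open state 2: 1b->2.
bba: 2a undefined. 2a->0: no, bbabba/baaaaa meet in 0. 2a->1: no, b/bbaba meet in 1. 2a->2: no, abb/babbaaa meet in 2. Open state 3: 2a->3.
bbb: 2b undefined. 2b->0: ok.
bbab: 3b undefined. 3b->0: no, bbabba/baaaaa meet in 0. 3b->1: ok.
babbaa: 3a undefined. 3a->0: ok.
All examples now run through 4 states with every (state, symbol) defined. Accept strings end in {1,2,3}, Reject strings end in {0}; accept={1,2,3}.

states=4 start=0 accept={1,2,3} delta: 0a->0 0b->1 1a->0 1b->2 2a->3 2b->0 3a->0 3b->1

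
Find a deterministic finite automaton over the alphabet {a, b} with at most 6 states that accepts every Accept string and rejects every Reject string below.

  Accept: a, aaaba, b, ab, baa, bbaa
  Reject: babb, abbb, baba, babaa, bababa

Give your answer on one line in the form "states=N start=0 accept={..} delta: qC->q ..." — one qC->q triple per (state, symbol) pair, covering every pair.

State merging on the prefix tree: take the shortest (then alphabetical) example prefix whose next move is undefined and point that move at state 0, else 1, else 2, ...; a target is out if some Accept/Reject pair would then sit in one state with the same input left (inseparable). If every existing state is out, open a new one.
a: 0a undefined. 0a->0: ok.
b: 0b undefined. 0b->0: no, a/babb meet in 0. Open state 1: 0b->1.
ba: 1a undefined. 1a->0: no, a/baba meet in 0. 1a->1: no, bbaa/babaa meet in 1 with "baa" left. Open state 2: 1a->2.
bb: 1b undefined. 1b->0: no, b/abbb meet in 1. 1b->1: no, b/abbb meet in 1. 1b->2: ok.
baa: 2a undefined. 2a->0: ok.
bab: 2b undefined. 2b->0: no, a/abbb meet in 0. 2b->1: no, a/babaa meet in 0. 2b->2: no, a/baba meet in 0. Open state 3: 2b->3.
baba: 3a undefined. 3a->0: no, a/baba meet in 0. 3a->1: no, a/bababa meet in 0. 3a->2: no, a/babaa meet in 0. 3a->3: ok.
babb: 3b undefined. 3b->0: no, a/babb meet in 0. 3b->1: no, aaaba/bababa meet in 2. 3b->2: no, a/bababa meet in 0. 3b->3: ok.
All examples now run through 4 states with every (state, symbol) defined. Accept strings end in {0,1,2}, Reject strings end in {3}; accept={0,1,2}.

states=4 start=0 accept={0,1,2} delta: 0a->0 0b->1 1a->2 1b->2 2a->0 2b->3 3a->3 3b->3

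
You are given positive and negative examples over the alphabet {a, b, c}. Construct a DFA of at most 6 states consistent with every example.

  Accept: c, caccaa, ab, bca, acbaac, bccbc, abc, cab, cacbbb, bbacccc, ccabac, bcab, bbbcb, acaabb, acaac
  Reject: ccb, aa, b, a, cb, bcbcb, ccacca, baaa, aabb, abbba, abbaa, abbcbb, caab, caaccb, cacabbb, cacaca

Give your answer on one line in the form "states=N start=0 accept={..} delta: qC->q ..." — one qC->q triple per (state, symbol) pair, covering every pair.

Grow the machine one transition at a time. Run the examples from 0; the earliest place one falls off (shortest prefix, ties alphabetical) gets sent to the lowest-numbered state that keeps every Accept/Reject pair distinguishable — a pair clashes when both reach the same state with identical unread suffix — and to a fresh state only if none does.
a: 0a undefined. 0a->0: no, ab/b meet in 0 with "b" left. Open state 1: 0a->1.
b: 0b undefined. 0b->0: no, bbbcb/cb meet in 0 with "cb" left. 0b->1: ok.
c: 0c undefined. 0c->0: ok.
aa: 1a undefined. 1a->0: no, c/aa meet in 0. 1a->1: no, ab/caab meet in 1 with "b" left. Open state 2: 1a->2.
ab: 1b undefined. 1b->0: ok.
ac: 1c undefined. 1c->0: no, c/abbcbb meet in 0. 1c->1: no, caccaa/abbaa meet in 2 with "a" left. 1c->2: no, bca/abbaa meet in 2 with "a" left. Open state 3: 1c->3.
aab: 2b undefined. 2b->0: no, c/caab meet in 0. 2b->1: no, c/aabb meet in 0. 2b->2: ok.
aca: 3a undefined. 3a->0: no, bcab/ccb meet in 1. 3a->1: no, c/cacabbb meet in 0. 3a->2: no, bca/aa meet in 2. 3a->3: no, cacbbb/cacabbb meet in 3 with "bbb" left. Open state 4: 3a->4.
acb: 3b undefined. 3b->0: ok.
baa: 2a undefined. 2a->0: no, c/abbaa meet in 0. 2a->1: ok.
bcc: 3c undefined. 3c->0: no, caccaa/aa meet in 2. 3c->1: no, caccaa/ccb meet in 1. 3c->2: no, caccaa/aa meet in 2. 3c->3: no, bca/ccacca meet in 4. 3c->4: ok.
acaa: 4a undefined. 4a->0: no, c/ccacca meet in 0. 4a->1: no, caccaa/aa meet in 2. 4a->2: no, caccaa/ccb meet in 1. 4a->3: no, ccabac/ccacca meet in 3. 4a->4: no, caccaa/ccacca meet in 4. Open state 5: 4a->5.
bcab: 4b undefined. 4b->0: no, c/cacabbb meet in 0. 4b->1: no, bcab/ccb meet in 1. 4b->2: no, bcab/aa meet in 2. 4b->3: ok.
caac: 2c undefined. 2c->0: ok.
acaab: 5b undefined. 5b->0: no, acaabb/ccb meet in 1. 5b->1: ok.
acaac: 5c undefined. 5c->0: ok.
cacac: 4c undefined. 4c->0: ok.
caccaa: 5a undefined. 5a->0: ok.
All examples now run through 6 states with every (state, symbol) defined. Accept strings end in {0,3,4}, Reject strings end in {1,2,5}; accept={0,3,4}.

states=6 start=0 accept={0,3,4} delta: 0a->1 0b->1 0c->0 1a->2 1b->0 1c->3 2a->1 2b->2 2c->0 3a->4 3b->0 3c->4 4a->5 4b->3 4c->0 5a->0 5b->1 5c->0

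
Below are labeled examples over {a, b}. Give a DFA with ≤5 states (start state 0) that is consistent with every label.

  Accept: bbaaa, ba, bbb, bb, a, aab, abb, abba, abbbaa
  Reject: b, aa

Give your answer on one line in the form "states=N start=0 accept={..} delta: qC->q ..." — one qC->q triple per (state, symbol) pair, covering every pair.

Grow the machine one transition at a time. Run the examples from 0; the earliest place one falls off (shortest prefix, ties alphabetical) gets sent to the lowest-numbered state that keeps every Accept/Reject pair distinguishable — a pair clashes when both reach the same state with identical unread suffix — and to a fresh state only if none does.
a: 0a undefined. 0a->0: no, a/aa meet in 0. Open state 1: 0a->1.
b: 0b undefined. 0b->0: no, bbb/b meet in 0. 0b->1: no, ba/aa meet in 1 with "a" left. Open state 2: 0b->2.
aa: 1a undefined. 1a->0: no, aab/b meet in 2. 1a->1: no, a/aa meet in 1. 1a->2: ok.
ab: 1b undefined. 1b->0: no, abb/b meet in 2. 1b->1: no, abba/b meet in 2. 1b->2: ok.
ba: 2a undefined. 2a->0: ok.
bb: 2b undefined. 2b->0: no, bbb/b meet in 2. 2b->1: no, bbb/b meet in 2. 2b->2: no, bbaaa/b meet in 2. Open state 3: 2b->3.
bba: 3a undefined. 3a->0: no, bbaaa/b meet in 2. 3a->1: ok.
bbb: 3b undefined. 3b->0: no, abbbaa/b meet in 2. 3b->1: ok.
All examples now run through 4 states with every (state, symbol) defined. Accept strings end in {0,1,3}, Reject strings end in {2}; accept={0,1,3}.

states=4 start=0 accept={0,1,3} delta: 0a->1 0b->2 1a->2 1b->2 2a->0 2b->3 3a->1 3b->1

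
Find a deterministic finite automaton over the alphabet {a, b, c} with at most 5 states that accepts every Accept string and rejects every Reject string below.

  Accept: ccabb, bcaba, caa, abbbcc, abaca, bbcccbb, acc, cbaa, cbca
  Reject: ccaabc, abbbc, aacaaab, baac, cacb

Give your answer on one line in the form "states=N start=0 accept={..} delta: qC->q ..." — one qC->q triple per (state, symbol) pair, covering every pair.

Grow the machine one transition at a time. Run the examples from 0; the earliest place one falls off (shortest prefix, ties alphabetical) gets sent to the lowest-numbered state that keeps every Accept/Reject pair distinguishable — a pair clashes when both reach the same state with identical unread suffix — and to a fresh state only if none does.
a: 0a undefined. 0a->0: ok.
b: 0b undefined. 0b->0: ok.
c: 0c undefined. 0c->0: no, ccabb/ccaabc meet in 0. Open state 1: 0c->1.
ca: 1a undefined. 1a->0: no, bcaba/aacaaab meet in 0. 1a->1: no, caa/abbbc meet in 1. Open state 2: 1a->2.
cb: 1b undefined. 1b->0: ok.
cc: 1c undefined. 1c->0: ok.
caa: 2a undefined. 2a->0: no, ccabb/aacaaab meet in 0. 2a->1: no, caa/ccaabc meet in 1. 2a->2: ok.
cac: 2c undefined. 2c->0: no, ccabb/cacb meet in 0. 2c->1: no, ccabb/cacb meet in 0. 2c->2: ok.
bcab: 2b undefined. 2b->0: no, ccabb/aacaaab meet in 0. 2b->1: ok.
All examples now run through 3 states with every (state, symbol) defined. Accept strings end in {0,2}, Reject strings end in {1}; accept={0,2}.

states=3 start=0 accept={0,2} delta: 0a->0 0b->0 0c->1 1a->2 1b->0 1c->0 2a->2 2b->1 2c->2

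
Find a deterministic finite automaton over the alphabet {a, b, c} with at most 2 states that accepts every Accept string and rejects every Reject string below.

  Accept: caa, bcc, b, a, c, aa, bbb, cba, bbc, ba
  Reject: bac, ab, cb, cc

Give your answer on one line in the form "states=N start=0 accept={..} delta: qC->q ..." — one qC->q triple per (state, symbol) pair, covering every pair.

states=2 start=0 accept={1} delta: 0a->1 0b->1 0c->1 1a->1 1b->0 1c->0

Grow the machine one transition at a time. Run the examples from 0; the earliest place one falls off (shortest prefix, ties alphabetical) gets sent to the lowest-numbered state that keeps every Accept/Reject pair distinguishable — a pair clashes when both reach the same state with identical unread suffix — and to a fresh state only if none does.
a: 0a undefined. 0a->0: no, b/ab meet in 0 with "b" left. Open state 1: 0a->1.
b: 0b undefined. 0b->0: no, bcc/cc meet in 0 with "cc" left. 0b->1: ok.
c: 0c undefined. 0c->0: no, b/cb meet in 1. 0c->1: ok.
aa: 1a undefined. 1a->0: no, caa/bac meet in 1. 1a->1: ok.
ab: 1b undefined. 1b->0: ok.
bc: 1c undefined. 1c->0: ok.
All examples now run through 2 states with every (state, symbol) defined. Accept strings end in {1}, Reject strings end in {0}; accept={1}.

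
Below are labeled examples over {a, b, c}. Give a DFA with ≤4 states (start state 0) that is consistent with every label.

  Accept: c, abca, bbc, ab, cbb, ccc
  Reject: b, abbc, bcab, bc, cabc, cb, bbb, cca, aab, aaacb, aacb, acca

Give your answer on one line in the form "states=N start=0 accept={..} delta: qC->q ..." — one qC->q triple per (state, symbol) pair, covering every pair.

states=4 start=0 accept={0,2} delta: 0a->1 0b->1 0c->2 1a->0 1b->0 1c->3 2a->0 2b->1 2c->0 3a->0 3b->1 3c->0

State merging on the prefix tree: take the shortest (then alphabetical) example prefix whose next move is undefined and point that move at state 0, else 1, else 2, ...; a target is out if some Accept/Reject pair would then sit in one state with the same input left (inseparable). If every existing state is out, open a new one.
a: 0a undefined. 0a->0: no, bbc/abbc meet in 0 with "bbc" left. Open state 1: 0a->1.
b: 0b undefined. 0b->0: no, c/bc meet in 0 with "c" left. 0b->1: ok.
c: 0c undefined. 0c->0: no, bbc/cabc meet in 1 with "bc" left. 0c->1: no, c/b meet in 1. Open state 2: 0c->2.
aa: 1a undefined. 1a->0: ok.
ab: 1b undefined. 1b->0: ok.
ac: 1c undefined. 1c->0: no, abca/acca meet in 2 with "a" left. 1c->1: no, ab/aaacb meet in 0. 1c->2: no, c/abbc meet in 2. Open state 3: 1c->3.
ca: 2a undefined. 2a->0: ok.
cb: 2b undefined. 2b->0: no, abca/cb meet in 0. 2b->1: ok.
cc: 2c undefined. 2c->0: ok.
acc: 3c undefined. 3c->0: ok.
bca: 3a undefined. 3a->0: ok.
aaacb: 3b undefined. 3b->0: no, abca/aaacb meet in 0. 3b->1: ok.
All examples now run through 4 states with every (state, symbol) defined. Accept strings end in {0,2}, Reject strings end in {1,3}; accept={0,2}.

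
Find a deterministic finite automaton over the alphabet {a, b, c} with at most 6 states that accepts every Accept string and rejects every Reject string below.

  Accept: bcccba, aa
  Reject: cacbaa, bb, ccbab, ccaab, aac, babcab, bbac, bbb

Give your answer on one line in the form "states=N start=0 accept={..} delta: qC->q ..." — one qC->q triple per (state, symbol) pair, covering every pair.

State merging on the prefix tree: take the shortest (then alphabetical) example prefix whose next move is undefined and point that move at state 0, else 1, else 2, ...; a target is out if some Accept/Reject pair would then sit in one state with the same input left (inseparable). If every existing state is out, open a new one.
a: 0a undefined. 0a->0: ok.
b: 0b undefined. 0b->0: no, aa/bb meet in 0. Open state 1: 0b->1.
c: 0c undefined. 0c->0: no, aa/aac meet in 0. 0c->1: ok.
ba: 1a undefined. 1a->0: ok.
bb: 1b undefined. 1b->0: no, aa/cacbaa meet in 0. 1b->1: no, aa/cacbaa meet in 0. Open state 2: 1b->2.
bc: 1c undefined. 1c->0: ok.
bba: 2a undefined. 2a->0: no, bcccba/cacbaa meet in 0. 2a->1: no, bcccba/cacbaa meet in 0. 2a->2: ok.
bbb: 2b undefined. 2b->0: no, bcccba/bbb meet in 0. 2b->1: ok.
bbac: 2c undefined. 2c->0: no, bcccba/bbac meet in 0. 2c->1: ok.
All examples now run through 3 states with every (state, symbol) defined. Accept strings end in {0}, Reject strings end in {1,2}; accept={0}.

states=3 start=0 accept={0} delta: 0a->0 0b->1 0c->1 1a->0 1b->2 1c->0 2a->2 2b->1 2c->1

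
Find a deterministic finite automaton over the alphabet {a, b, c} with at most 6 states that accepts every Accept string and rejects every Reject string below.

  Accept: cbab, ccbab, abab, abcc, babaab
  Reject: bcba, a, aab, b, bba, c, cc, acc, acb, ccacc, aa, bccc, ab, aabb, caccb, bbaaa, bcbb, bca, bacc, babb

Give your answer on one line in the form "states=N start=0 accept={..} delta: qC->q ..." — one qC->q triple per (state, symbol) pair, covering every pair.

State merging on the prefix tree: take the shortest (then alphabetical) example prefix whose next move is undefined and point that move at state 0, else 1, else 2, ...; a target is out if some Accept/Reject pair would then sit in one state with the same input left (inseparable). If every existing state is out, open a new one.
a: 0a undefined. 0a->0: ok.
b: 0b undefined. 0b->0: no, abab/a meet in 0. Open state 1: 0b->1.
c: 0c undefined. 0c->0: ok.
ba: 1a undefined. 1a->0: no, cbab/aab meet in 1. 1a->1: no, cbab/aabb meet in 1 with "b" left. Open state 2: 1a->2.
bb: 1b undefined. 1b->0: ok.
bc: 1c undefined. 1c->0: no, abcc/a meet in 0. 1c->1: no, abcc/aab meet in 1. 1c->2: ok.
bab: 2b undefined. 2b->0: no, cbab/bcba meet in 0. 2b->1: no, cbab/aab meet in 1. 2b->2: no, cbab/bcbb meet in 2. Open state 3: 2b->3.
bac: 2c undefined. 2c->0: no, abcc/a meet in 0. 2c->1: no, abcc/aab meet in 1. 2c->2: no, abcc/bccc meet in 2. 2c->3: ok.
bca: 2a undefined. 2a->0: ok.
baba: 3a undefined. 3a->0: no, babaab/aab meet in 1. 3a->1: ok.
babb: 3b undefined. 3b->0: ok.
bacc: 3c undefined. 3c->0: ok.
All examples now run through 4 states with every (state, symbol) defined. Accept strings end in {3}, Reject strings end in {0,1}; accept={3}.

states=4 start=0 accept={3} delta: 0a->0 0b->1 0c->0 1a->2 1b->0 1c->2 2a->0 2b->3 2c->3 3a->1 3b->0 3c->0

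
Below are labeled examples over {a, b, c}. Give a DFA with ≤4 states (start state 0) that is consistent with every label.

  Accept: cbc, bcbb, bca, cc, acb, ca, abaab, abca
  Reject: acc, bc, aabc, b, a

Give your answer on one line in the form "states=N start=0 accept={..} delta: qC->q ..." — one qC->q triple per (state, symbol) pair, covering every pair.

states=4 start=0 accept={2,3} delta: 0a->1 0b->0 0c->1 1a->2 1b->2 1c->3 2a->0 2b->3 2c->3 3a->2 3b->2 3c->0

Fold the examples into a partial DFA from state 0: repeatedly fix the first undefined (state, symbol) met by the shortest-then-alphabetical prefix, trying targets in increasing order and rejecting any under which an Accept and a Reject string meet in one state with the same remainder; add a state when all current targets are rejected. Accepting states are where Accept strings end.
a: 0a undefined. 0a->0: no, cc/acc meet in 0 with "cc" left. Open state 1: 0a->1.
b: 0b undefined. 0b->0: ok.
c: 0c undefined. 0c->0: no, cbc/bc meet in 0. 0c->1: ok.
aa: 1a undefined. 1a->0: no, bca/b meet in 0. 1a->1: no, cbc/aabc meet in 1 with "bc" left. Open state 2: 1a->2.
ab: 1b undefined. 1b->0: no, cbc/bc meet in 1. 1b->1: no, bcbb/bc meet in 1. 1b->2: ok.
ac: 1c undefined. 1c->0: no, cc/b meet in 0. 1c->1: no, cc/acc meet in 1. 1c->2: no, cbc/acc meet in 2 with "c" left. Open state 3: 1c->3.
aab: 2b undefined. 2b->0: no, bcbb/b meet in 0. 2b->1: no, bcbb/bc meet in 1. 2b->2: no, cbc/aabc meet in 2 with "c" left. 2b->3: ok.
aba: 2a undefined. 2a->0: ok.
abc: 2c undefined. 2c->0: no, cbc/b meet in 0. 2c->1: no, cbc/bc meet in 1. 2c->2: no, abca/b meet in 0. 2c->3: ok.
acb: 3b undefined. 3b->0: no, acb/b meet in 0. 3b->1: no, acb/bc meet in 1. 3b->2: ok.
acc: 3c undefined. 3c->0: ok.
abca: 3a undefined. 3a->0: no, abca/acc meet in 0. 3a->1: no, abca/bc meet in 1. 3a->2: ok.
All examples now run through 4 states with every (state, symbol) defined. Accept strings end in {2,3}, Reject strings end in {0,1}; accept={2,3}.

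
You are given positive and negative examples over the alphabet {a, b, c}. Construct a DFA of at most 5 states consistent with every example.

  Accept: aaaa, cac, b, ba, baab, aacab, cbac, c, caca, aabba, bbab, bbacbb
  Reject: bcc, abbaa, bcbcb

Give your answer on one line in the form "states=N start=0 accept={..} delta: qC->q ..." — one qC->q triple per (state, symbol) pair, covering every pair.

states=4 start=0 accept={0,1,3} delta: 0a->0 0b->1 0c->0 1a->0 1b->2 1c->2 2a->3 2b->2 2c->2 3a->2 3b->0 3c->3

State merging on the prefix tree: take the shortest (then alphabetical) example prefix whose next move is undefined and point that move at state 0, else 1, else 2, ...; a target is out if some Accept/Reject pair would then sit in one state with the same input left (inseparable). If every existing state is out, open a new one.
a: 0a undefined. 0a->0: ok.
b: 0b undefined. 0b->0: no, aaaa/abbaa meet in 0. Open state 1: 0b->1.
c: 0c undefined. 0c->0: ok.
ba: 1a undefined. 1a->0: ok.
bb: 1b undefined. 1b->0: no, aaaa/abbaa meet in 0. 1b->1: no, aaaa/abbaa meet in 0. Open state 2: 1b->2.
bc: 1c undefined. 1c->0: no, aaaa/bcc meet in 0. 1c->1: no, b/bcc meet in 1. 1c->2: ok.
bba: 2a undefined. 2a->0: no, aaaa/abbaa meet in 0. 2a->1: no, aaaa/abbaa meet in 0. 2a->2: no, aabba/abbaa meet in 2. Open state 3: 2a->3.
bcb: 2b undefined. 2b->0: no, b/bcbcb meet in 1. 2b->1: no, b/bcbcb meet in 1. 2b->2: ok.
bcc: 2c undefined. 2c->0: no, aaaa/bcc meet in 0. 2c->1: no, b/bcc meet in 1. 2c->2: ok.
bbab: 3b undefined. 3b->0: ok.
bbac: 3c undefined. 3c->0: no, bbacbb/bcc meet in 2. 3c->1: no, bbacbb/bcc meet in 2. 3c->2: no, bbacbb/bcc meet in 2. 3c->3: ok.
abbaa: 3a undefined. 3a->0: no, aaaa/abbaa meet in 0. 3a->1: no, b/abbaa meet in 1. 3a->2: ok.
All examples now run through 4 states with every (state, symbol) defined. Accept strings end in {0,1,3}, Reject strings end in {2}; accept={0,1,3}.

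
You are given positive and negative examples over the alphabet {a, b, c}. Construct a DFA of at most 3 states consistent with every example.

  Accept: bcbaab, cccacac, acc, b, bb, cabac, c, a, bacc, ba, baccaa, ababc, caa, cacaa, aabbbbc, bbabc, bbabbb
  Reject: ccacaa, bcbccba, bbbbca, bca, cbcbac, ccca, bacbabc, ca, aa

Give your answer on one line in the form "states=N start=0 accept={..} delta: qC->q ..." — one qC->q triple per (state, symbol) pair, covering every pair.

State merging on the prefix tree: take the shortest (then alphabetical) example prefix whose next move is undefined and point that move at state 0, else 1, else 2, ...; a target is out if some Accept/Reject pair would then sit in one state with the same input left (inseparable). If every existing state is out, open a new one.
a: 0a undefined. 0a->0: no, a/aa meet in 0. Open state 1: 0a->1.
b: 0b undefined. 0b->0: ok.
c: 0c undefined. 0c->0: no, a/bcbccba meet in 1. 0c->1: ok.
aa: 1a undefined. 1a->0: no, b/bbbbca meet in 0. 1a->1: no, c/bbbbca meet in 1. Open state 2: 1a->2.
ab: 1b undefined. 1b->0: ok.
ac: 1c undefined. 1c->0: no, acc/bcbccba meet in 1. 1c->1: no, acc/bcbccba meet in 1. 1c->2: ok.
aab: 2b undefined. 2b->0: no, cabac/bbbbca meet in 2. 2b->1: ok.
acc: 2c undefined. 2c->0: no, bcbaab/ccca meet in 1. 2c->1: ok.
caa: 2a undefined. 2a->0: no, b/ccacaa meet in 0. 2a->1: ok.
All examples now run through 3 states with every (state, symbol) defined. Accept strings end in {0,1}, Reject strings end in {2}; accept={0,1}.

states=3 start=0 accept={0,1} delta: 0a->1 0b->0 0c->1 1a->2 1b->0 1c->2 2a->1 2b->1 2c->1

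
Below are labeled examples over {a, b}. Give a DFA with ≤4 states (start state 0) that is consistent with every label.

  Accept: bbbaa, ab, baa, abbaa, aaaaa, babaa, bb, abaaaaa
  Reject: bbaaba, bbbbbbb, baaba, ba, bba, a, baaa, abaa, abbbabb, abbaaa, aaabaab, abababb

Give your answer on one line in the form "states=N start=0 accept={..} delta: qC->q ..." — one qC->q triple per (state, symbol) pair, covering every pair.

states=4 start=0 accept={0,3} delta: 0a->1 0b->1 1a->2 1b->0 2a->3 2b->1 3a->2 3b->0

Fold the examples into a partial DFA from state 0: repeatedly fix the first undefined (state, symbol) met by the shortest-then-alphabetical prefix, trying targets in increasing order and rejecting any under which an Accept and a Reject string meet in one state with the same remainder; add a state when all current targets are rejected. Accepting states are where Accept strings end.
a: 0a undefined. 0a->0: no, baa/abaa meet in 0 with "baa" left. Open state 1: 0a->1.
b: 0b undefined. 0b->0: no, babaa/abaa meet in 1 with "baa" left. 0b->1: ok.
aa: 1a undefined. 1a->0: no, baa/a meet in 1. 1a->1: no, baa/ba meet in 1. Open state 2: 1a->2.
ab: 1b undefined. 1b->0: ok.
aaa: 2a undefined. 2a->0: no, aaaaa/baaba meet in 2. 2a->1: no, bbbaa/bbbbbbb meet in 1. 2a->2: no, bbbaa/ba meet in 2. Open state 3: 2a->3.
bab: 2b undefined. 2b->0: no, babaa/ba meet in 2. 2b->1: ok.
aaaa: 3a undefined. 3a->0: no, ab/baaa meet in 0. 3a->1: no, aaaaa/bbaaba meet in 2. 3a->2: ok.
aaab: 3b undefined. 3b->0: ok.
All examples now run through 4 states with every (state, symbol) defined. Accept strings end in {0,3}, Reject strings end in {1,2}; accept={0,3}.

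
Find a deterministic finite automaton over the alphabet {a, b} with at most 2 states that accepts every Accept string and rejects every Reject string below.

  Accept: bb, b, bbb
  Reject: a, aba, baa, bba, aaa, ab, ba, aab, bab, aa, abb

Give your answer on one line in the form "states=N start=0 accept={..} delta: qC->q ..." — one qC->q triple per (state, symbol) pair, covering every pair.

Fold the examples into a partial DFA from state 0: repeatedly fix the first undefined (state, symbol) met by the shortest-then-alphabetical prefix, trying targets in increasing order and rejecting any under which an Accept and a Reject string meet in one state with the same remainder; add a state when all current targets are rejected. Accepting states are where Accept strings end.
a: 0a undefined. 0a->0: no, bb/abb meet in 0 with "bb" left. Open state 1: 0a->1.
b: 0b undefined. 0b->0: ok.
aa: 1a undefined. 1a->0: no, bb/baa meet in 0. 1a->1: ok.
ab: 1b undefined. 1b->0: no, bb/ab meet in 0. 1b->1: ok.
All examples now run through 2 states with every (state, symbol) defined. Accept strings end in {0}, Reject strings end in {1}; accept={0}.

states=2 start=0 accept={0} delta: 0a->1 0b->0 1a->1 1b->1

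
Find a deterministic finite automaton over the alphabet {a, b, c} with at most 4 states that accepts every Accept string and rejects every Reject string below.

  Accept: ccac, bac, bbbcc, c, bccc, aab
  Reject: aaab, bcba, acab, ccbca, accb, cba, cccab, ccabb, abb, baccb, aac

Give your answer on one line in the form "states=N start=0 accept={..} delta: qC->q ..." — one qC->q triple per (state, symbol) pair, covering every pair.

states=3 start=0 accept={0,2} delta: 0a->1 0b->0 0c->0 1a->2 1b->1 1c->2 2a->1 2b->0 2c->1

State merging on the prefix tree: take the shortest (then alphabetical) example prefix whose next move is undefined and point that move at state 0, else 1, else 2, ...; a target is out if some Accept/Reject pair would then sit in one state with the same input left (inseparable). If every existing state is out, open a new one.
a: 0a undefined. 0a->0: no, c/aac meet in 0 with "c" left. Open state 1: 0a->1.
b: 0b undefined. 0b->0: ok.
c: 0c undefined. 0c->0: ok.
aa: 1a undefined. 1a->0: no, bbbcc/aac meet in 0. 1a->1: no, ccac/aac meet in 1 with "c" left. Open state 2: 1a->2.
ab: 1b undefined. 1b->0: no, bbbcc/cccab meet in 0. 1b->1: ok.
ac: 1c undefined. 1c->0: no, ccac/accb meet in 0. 1c->1: no, ccac/bcba meet in 1. 1c->2: ok.
aaa: 2a undefined. 2a->0: no, bbbcc/aaab meet in 0. 2a->1: ok.
aab: 2b undefined. 2b->0: ok.
aac: 2c undefined. 2c->0: no, bbbcc/accb meet in 0. 2c->1: ok.
All examples now run through 3 states with every (state, symbol) defined. Accept strings end in {0,2}, Reject strings end in {1}; accept={0,2}.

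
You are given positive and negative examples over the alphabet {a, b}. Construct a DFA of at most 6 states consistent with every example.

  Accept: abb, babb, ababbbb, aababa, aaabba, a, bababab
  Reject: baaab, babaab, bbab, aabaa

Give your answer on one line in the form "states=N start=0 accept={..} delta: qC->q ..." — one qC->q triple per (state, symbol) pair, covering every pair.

State merging on the prefix tree: take the shortest (then alphabetical) example prefix whose next move is undefined and point that move at state 0, else 1, else 2, ...; a target is out if some Accept/Reject pair would then sit in one state with the same input left (inseparable). If every existing state is out, open a new one.
a: 0a undefined. 0a->0: ok.
b: 0b undefined. 0b->0: no, abb/baaab meet in 0. Open state 1: 0b->1.
ba: 1a undefined. 1a->0: no, aababa/aabaa meet in 0. 1a->1: no, abb/baaab meet in 1 with "b" left. Open state 2: 1a->2.
bb: 1b undefined. 1b->0: ok.
baa: 2a undefined. 2a->0: no, abb/aabaa meet in 0. 2a->1: ok.
bab: 2b undefined. 2b->0: no, abb/baaab meet in 0. 2b->1: no, abb/babaab meet in 0. 2b->2: no, babb/baaab meet in 2. Open state 3: 2b->3.
baba: 3a undefined. 3a->0: no, bababab/baaab meet in 3. 3a->1: no, aababa/bbab meet in 1. 3a->2: no, abb/babaab meet in 0. 3a->3: no, babb/babaab meet in 3 with "b" left. Open state 4: 3a->4.
babb: 3b undefined. 3b->0: ok.
babaa: 4a undefined. 4a->0: ok.
babab: 4b undefined. 4b->0: no, bababab/babaab meet in 1. 4b->1: no, bababab/baaab meet in 3. 4b->2: ok.
All examples now run through 5 states with every (state, symbol) defined. Accept strings end in {0,4}, Reject strings end in {1,3}; accept={0,4}.

states=5 start=0 accept={0,4} delta: 0a->0 0b->1 1a->2 1b->0 2a->1 2b->3 3a->4 3b->0 4a->0 4b->2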